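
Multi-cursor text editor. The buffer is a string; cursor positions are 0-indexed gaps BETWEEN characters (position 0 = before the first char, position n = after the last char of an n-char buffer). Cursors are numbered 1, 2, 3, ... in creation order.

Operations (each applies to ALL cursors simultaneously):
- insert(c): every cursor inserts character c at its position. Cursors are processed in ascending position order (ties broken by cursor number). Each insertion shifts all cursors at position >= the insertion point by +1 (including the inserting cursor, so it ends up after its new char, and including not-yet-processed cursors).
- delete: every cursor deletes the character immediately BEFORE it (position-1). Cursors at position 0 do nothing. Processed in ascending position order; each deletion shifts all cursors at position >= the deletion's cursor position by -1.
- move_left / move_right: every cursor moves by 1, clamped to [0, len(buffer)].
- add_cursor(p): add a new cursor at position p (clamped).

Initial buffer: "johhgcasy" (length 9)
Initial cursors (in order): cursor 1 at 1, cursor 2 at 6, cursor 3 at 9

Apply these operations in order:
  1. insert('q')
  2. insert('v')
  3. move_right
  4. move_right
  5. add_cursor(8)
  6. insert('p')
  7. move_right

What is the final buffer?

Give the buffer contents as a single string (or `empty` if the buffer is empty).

Answer: jqvohphgcpqvaspyqvp

Derivation:
After op 1 (insert('q')): buffer="jqohhgcqasyq" (len 12), cursors c1@2 c2@8 c3@12, authorship .1.....2...3
After op 2 (insert('v')): buffer="jqvohhgcqvasyqv" (len 15), cursors c1@3 c2@10 c3@15, authorship .11.....22...33
After op 3 (move_right): buffer="jqvohhgcqvasyqv" (len 15), cursors c1@4 c2@11 c3@15, authorship .11.....22...33
After op 4 (move_right): buffer="jqvohhgcqvasyqv" (len 15), cursors c1@5 c2@12 c3@15, authorship .11.....22...33
After op 5 (add_cursor(8)): buffer="jqvohhgcqvasyqv" (len 15), cursors c1@5 c4@8 c2@12 c3@15, authorship .11.....22...33
After op 6 (insert('p')): buffer="jqvohphgcpqvaspyqvp" (len 19), cursors c1@6 c4@10 c2@15 c3@19, authorship .11..1...422..2.333
After op 7 (move_right): buffer="jqvohphgcpqvaspyqvp" (len 19), cursors c1@7 c4@11 c2@16 c3@19, authorship .11..1...422..2.333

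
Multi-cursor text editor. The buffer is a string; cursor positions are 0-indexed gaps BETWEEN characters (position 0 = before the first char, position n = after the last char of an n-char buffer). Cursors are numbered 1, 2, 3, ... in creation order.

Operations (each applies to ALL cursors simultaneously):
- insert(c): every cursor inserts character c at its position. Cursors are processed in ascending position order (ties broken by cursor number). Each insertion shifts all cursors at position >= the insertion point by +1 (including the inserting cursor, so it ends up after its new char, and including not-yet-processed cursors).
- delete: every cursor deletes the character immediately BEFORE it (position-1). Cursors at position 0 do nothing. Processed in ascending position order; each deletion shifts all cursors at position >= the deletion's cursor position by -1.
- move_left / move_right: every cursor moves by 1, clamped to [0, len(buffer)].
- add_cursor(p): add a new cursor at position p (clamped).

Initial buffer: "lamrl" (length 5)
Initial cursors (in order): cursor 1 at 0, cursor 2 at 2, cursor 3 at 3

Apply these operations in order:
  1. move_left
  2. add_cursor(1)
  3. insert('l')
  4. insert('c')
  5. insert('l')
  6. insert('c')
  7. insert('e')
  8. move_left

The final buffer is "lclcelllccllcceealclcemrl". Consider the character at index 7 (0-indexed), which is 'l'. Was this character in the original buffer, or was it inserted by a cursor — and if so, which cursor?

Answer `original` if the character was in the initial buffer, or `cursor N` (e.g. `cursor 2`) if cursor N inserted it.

Answer: cursor 4

Derivation:
After op 1 (move_left): buffer="lamrl" (len 5), cursors c1@0 c2@1 c3@2, authorship .....
After op 2 (add_cursor(1)): buffer="lamrl" (len 5), cursors c1@0 c2@1 c4@1 c3@2, authorship .....
After op 3 (insert('l')): buffer="llllalmrl" (len 9), cursors c1@1 c2@4 c4@4 c3@6, authorship 1.24.3...
After op 4 (insert('c')): buffer="lclllccalcmrl" (len 13), cursors c1@2 c2@7 c4@7 c3@10, authorship 11.2424.33...
After op 5 (insert('l')): buffer="lcllllccllalclmrl" (len 17), cursors c1@3 c2@10 c4@10 c3@14, authorship 111.242424.333...
After op 6 (insert('c')): buffer="lclclllccllccalclcmrl" (len 21), cursors c1@4 c2@13 c4@13 c3@18, authorship 1111.24242424.3333...
After op 7 (insert('e')): buffer="lclcelllccllcceealclcemrl" (len 25), cursors c1@5 c2@16 c4@16 c3@22, authorship 11111.2424242424.33333...
After op 8 (move_left): buffer="lclcelllccllcceealclcemrl" (len 25), cursors c1@4 c2@15 c4@15 c3@21, authorship 11111.2424242424.33333...
Authorship (.=original, N=cursor N): 1 1 1 1 1 . 2 4 2 4 2 4 2 4 2 4 . 3 3 3 3 3 . . .
Index 7: author = 4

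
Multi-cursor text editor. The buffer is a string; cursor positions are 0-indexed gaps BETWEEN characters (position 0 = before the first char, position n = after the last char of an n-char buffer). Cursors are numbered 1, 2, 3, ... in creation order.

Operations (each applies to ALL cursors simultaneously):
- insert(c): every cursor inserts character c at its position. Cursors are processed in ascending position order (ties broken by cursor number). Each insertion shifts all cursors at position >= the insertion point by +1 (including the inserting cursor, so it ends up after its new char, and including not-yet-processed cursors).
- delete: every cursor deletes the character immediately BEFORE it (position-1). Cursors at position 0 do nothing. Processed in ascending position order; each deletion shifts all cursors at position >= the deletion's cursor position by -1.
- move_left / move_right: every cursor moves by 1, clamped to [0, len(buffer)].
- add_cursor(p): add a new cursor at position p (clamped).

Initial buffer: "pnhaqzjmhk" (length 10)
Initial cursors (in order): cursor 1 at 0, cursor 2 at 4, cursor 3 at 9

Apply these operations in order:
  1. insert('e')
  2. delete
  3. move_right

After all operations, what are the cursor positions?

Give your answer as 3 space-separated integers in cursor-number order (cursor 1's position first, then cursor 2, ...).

After op 1 (insert('e')): buffer="epnhaeqzjmhek" (len 13), cursors c1@1 c2@6 c3@12, authorship 1....2.....3.
After op 2 (delete): buffer="pnhaqzjmhk" (len 10), cursors c1@0 c2@4 c3@9, authorship ..........
After op 3 (move_right): buffer="pnhaqzjmhk" (len 10), cursors c1@1 c2@5 c3@10, authorship ..........

Answer: 1 5 10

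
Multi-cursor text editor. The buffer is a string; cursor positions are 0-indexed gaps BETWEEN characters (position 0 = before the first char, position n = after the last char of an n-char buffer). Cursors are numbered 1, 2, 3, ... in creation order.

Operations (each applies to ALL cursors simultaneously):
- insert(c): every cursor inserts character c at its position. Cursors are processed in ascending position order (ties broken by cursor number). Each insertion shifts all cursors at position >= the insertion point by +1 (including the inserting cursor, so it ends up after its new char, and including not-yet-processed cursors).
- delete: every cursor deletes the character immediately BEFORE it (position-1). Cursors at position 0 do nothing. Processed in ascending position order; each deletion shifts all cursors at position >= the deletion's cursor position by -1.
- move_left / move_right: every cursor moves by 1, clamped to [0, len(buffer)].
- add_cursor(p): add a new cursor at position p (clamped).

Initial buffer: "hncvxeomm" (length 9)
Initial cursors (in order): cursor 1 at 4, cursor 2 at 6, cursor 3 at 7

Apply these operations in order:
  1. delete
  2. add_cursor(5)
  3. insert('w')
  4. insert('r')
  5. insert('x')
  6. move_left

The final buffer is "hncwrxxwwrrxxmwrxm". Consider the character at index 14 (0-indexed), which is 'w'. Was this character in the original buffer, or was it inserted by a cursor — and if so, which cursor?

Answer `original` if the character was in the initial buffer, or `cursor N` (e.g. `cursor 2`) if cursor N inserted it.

After op 1 (delete): buffer="hncxmm" (len 6), cursors c1@3 c2@4 c3@4, authorship ......
After op 2 (add_cursor(5)): buffer="hncxmm" (len 6), cursors c1@3 c2@4 c3@4 c4@5, authorship ......
After op 3 (insert('w')): buffer="hncwxwwmwm" (len 10), cursors c1@4 c2@7 c3@7 c4@9, authorship ...1.23.4.
After op 4 (insert('r')): buffer="hncwrxwwrrmwrm" (len 14), cursors c1@5 c2@10 c3@10 c4@13, authorship ...11.2323.44.
After op 5 (insert('x')): buffer="hncwrxxwwrrxxmwrxm" (len 18), cursors c1@6 c2@13 c3@13 c4@17, authorship ...111.232323.444.
After op 6 (move_left): buffer="hncwrxxwwrrxxmwrxm" (len 18), cursors c1@5 c2@12 c3@12 c4@16, authorship ...111.232323.444.
Authorship (.=original, N=cursor N): . . . 1 1 1 . 2 3 2 3 2 3 . 4 4 4 .
Index 14: author = 4

Answer: cursor 4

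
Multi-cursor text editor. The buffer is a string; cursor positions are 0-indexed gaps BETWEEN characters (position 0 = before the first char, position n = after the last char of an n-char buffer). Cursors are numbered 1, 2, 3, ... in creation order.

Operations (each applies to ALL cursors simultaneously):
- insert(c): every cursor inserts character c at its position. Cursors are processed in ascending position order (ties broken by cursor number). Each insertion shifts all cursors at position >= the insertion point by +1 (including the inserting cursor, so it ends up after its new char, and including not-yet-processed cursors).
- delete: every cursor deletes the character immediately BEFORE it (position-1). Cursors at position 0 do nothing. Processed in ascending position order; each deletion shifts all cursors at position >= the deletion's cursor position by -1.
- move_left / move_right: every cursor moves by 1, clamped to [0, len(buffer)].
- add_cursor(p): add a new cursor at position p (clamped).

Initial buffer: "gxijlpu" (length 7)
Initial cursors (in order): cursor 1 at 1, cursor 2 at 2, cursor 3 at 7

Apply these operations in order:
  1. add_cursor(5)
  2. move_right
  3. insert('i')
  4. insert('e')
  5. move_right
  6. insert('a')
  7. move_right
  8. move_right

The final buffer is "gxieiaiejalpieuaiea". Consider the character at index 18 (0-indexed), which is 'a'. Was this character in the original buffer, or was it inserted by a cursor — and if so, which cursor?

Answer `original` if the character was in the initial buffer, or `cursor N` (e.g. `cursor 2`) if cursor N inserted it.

After op 1 (add_cursor(5)): buffer="gxijlpu" (len 7), cursors c1@1 c2@2 c4@5 c3@7, authorship .......
After op 2 (move_right): buffer="gxijlpu" (len 7), cursors c1@2 c2@3 c4@6 c3@7, authorship .......
After op 3 (insert('i')): buffer="gxiiijlpiui" (len 11), cursors c1@3 c2@5 c4@9 c3@11, authorship ..1.2...4.3
After op 4 (insert('e')): buffer="gxieiiejlpieuie" (len 15), cursors c1@4 c2@7 c4@12 c3@15, authorship ..11.22...44.33
After op 5 (move_right): buffer="gxieiiejlpieuie" (len 15), cursors c1@5 c2@8 c4@13 c3@15, authorship ..11.22...44.33
After op 6 (insert('a')): buffer="gxieiaiejalpieuaiea" (len 19), cursors c1@6 c2@10 c4@16 c3@19, authorship ..11.122.2..44.4333
After op 7 (move_right): buffer="gxieiaiejalpieuaiea" (len 19), cursors c1@7 c2@11 c4@17 c3@19, authorship ..11.122.2..44.4333
After op 8 (move_right): buffer="gxieiaiejalpieuaiea" (len 19), cursors c1@8 c2@12 c4@18 c3@19, authorship ..11.122.2..44.4333
Authorship (.=original, N=cursor N): . . 1 1 . 1 2 2 . 2 . . 4 4 . 4 3 3 3
Index 18: author = 3

Answer: cursor 3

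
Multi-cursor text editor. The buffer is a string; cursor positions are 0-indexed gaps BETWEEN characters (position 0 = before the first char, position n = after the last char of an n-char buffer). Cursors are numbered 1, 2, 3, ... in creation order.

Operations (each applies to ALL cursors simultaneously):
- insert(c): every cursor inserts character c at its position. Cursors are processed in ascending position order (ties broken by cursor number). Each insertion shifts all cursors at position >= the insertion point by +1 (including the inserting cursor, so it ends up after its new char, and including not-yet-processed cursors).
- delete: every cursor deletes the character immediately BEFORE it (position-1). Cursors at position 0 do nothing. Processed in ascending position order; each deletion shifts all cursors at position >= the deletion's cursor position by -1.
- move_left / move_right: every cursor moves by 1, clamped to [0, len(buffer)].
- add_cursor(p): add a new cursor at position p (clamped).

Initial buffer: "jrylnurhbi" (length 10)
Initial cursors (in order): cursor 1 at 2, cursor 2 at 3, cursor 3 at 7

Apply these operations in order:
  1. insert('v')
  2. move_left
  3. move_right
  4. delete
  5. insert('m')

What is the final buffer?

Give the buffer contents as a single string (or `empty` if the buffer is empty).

Answer: jrmymlnurmhbi

Derivation:
After op 1 (insert('v')): buffer="jrvyvlnurvhbi" (len 13), cursors c1@3 c2@5 c3@10, authorship ..1.2....3...
After op 2 (move_left): buffer="jrvyvlnurvhbi" (len 13), cursors c1@2 c2@4 c3@9, authorship ..1.2....3...
After op 3 (move_right): buffer="jrvyvlnurvhbi" (len 13), cursors c1@3 c2@5 c3@10, authorship ..1.2....3...
After op 4 (delete): buffer="jrylnurhbi" (len 10), cursors c1@2 c2@3 c3@7, authorship ..........
After op 5 (insert('m')): buffer="jrmymlnurmhbi" (len 13), cursors c1@3 c2@5 c3@10, authorship ..1.2....3...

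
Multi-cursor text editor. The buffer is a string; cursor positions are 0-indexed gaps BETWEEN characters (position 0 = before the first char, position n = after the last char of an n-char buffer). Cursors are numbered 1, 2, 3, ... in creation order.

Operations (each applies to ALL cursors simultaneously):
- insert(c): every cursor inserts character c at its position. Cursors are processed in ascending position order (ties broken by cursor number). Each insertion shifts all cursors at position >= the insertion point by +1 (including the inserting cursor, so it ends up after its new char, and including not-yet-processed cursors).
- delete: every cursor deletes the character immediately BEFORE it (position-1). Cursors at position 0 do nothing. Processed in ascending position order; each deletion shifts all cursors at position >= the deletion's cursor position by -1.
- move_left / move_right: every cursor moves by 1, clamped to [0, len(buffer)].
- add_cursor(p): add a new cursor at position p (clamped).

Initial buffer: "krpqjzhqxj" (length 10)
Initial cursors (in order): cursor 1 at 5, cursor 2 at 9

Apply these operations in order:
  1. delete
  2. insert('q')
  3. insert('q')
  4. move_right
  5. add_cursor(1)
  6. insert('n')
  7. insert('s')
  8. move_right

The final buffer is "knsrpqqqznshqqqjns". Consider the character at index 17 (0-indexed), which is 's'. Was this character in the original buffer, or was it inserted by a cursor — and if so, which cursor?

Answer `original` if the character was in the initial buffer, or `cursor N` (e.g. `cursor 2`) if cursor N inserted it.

Answer: cursor 2

Derivation:
After op 1 (delete): buffer="krpqzhqj" (len 8), cursors c1@4 c2@7, authorship ........
After op 2 (insert('q')): buffer="krpqqzhqqj" (len 10), cursors c1@5 c2@9, authorship ....1...2.
After op 3 (insert('q')): buffer="krpqqqzhqqqj" (len 12), cursors c1@6 c2@11, authorship ....11...22.
After op 4 (move_right): buffer="krpqqqzhqqqj" (len 12), cursors c1@7 c2@12, authorship ....11...22.
After op 5 (add_cursor(1)): buffer="krpqqqzhqqqj" (len 12), cursors c3@1 c1@7 c2@12, authorship ....11...22.
After op 6 (insert('n')): buffer="knrpqqqznhqqqjn" (len 15), cursors c3@2 c1@9 c2@15, authorship .3...11.1..22.2
After op 7 (insert('s')): buffer="knsrpqqqznshqqqjns" (len 18), cursors c3@3 c1@11 c2@18, authorship .33...11.11..22.22
After op 8 (move_right): buffer="knsrpqqqznshqqqjns" (len 18), cursors c3@4 c1@12 c2@18, authorship .33...11.11..22.22
Authorship (.=original, N=cursor N): . 3 3 . . . 1 1 . 1 1 . . 2 2 . 2 2
Index 17: author = 2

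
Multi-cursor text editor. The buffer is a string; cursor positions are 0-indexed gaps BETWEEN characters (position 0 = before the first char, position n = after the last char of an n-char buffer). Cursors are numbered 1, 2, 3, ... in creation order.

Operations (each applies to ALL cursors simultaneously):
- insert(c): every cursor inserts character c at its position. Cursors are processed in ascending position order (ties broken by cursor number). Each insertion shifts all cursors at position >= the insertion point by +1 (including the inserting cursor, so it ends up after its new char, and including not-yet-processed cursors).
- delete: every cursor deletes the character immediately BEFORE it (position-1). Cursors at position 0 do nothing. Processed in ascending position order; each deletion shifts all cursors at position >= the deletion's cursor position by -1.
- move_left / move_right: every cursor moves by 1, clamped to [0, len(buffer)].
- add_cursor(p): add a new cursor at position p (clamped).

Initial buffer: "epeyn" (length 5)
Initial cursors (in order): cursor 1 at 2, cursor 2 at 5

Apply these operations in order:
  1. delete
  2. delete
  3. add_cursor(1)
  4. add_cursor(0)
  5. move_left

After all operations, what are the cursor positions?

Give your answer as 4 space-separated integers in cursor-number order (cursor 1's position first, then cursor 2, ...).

Answer: 0 0 0 0

Derivation:
After op 1 (delete): buffer="eey" (len 3), cursors c1@1 c2@3, authorship ...
After op 2 (delete): buffer="e" (len 1), cursors c1@0 c2@1, authorship .
After op 3 (add_cursor(1)): buffer="e" (len 1), cursors c1@0 c2@1 c3@1, authorship .
After op 4 (add_cursor(0)): buffer="e" (len 1), cursors c1@0 c4@0 c2@1 c3@1, authorship .
After op 5 (move_left): buffer="e" (len 1), cursors c1@0 c2@0 c3@0 c4@0, authorship .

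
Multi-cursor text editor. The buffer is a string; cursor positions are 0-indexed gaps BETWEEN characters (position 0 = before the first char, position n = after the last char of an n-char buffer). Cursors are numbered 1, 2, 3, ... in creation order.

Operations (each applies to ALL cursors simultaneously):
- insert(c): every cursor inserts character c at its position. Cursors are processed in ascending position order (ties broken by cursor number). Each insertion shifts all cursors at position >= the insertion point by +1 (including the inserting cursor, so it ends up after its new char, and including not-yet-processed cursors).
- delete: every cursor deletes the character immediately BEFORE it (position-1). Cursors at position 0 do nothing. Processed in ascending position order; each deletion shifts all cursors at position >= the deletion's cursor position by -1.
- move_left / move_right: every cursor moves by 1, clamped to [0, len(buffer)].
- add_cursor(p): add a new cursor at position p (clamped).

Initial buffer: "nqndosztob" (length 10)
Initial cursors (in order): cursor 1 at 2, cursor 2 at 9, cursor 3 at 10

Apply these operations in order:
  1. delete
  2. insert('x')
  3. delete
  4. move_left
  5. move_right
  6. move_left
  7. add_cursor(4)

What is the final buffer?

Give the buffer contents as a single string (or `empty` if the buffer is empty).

Answer: nndoszt

Derivation:
After op 1 (delete): buffer="nndoszt" (len 7), cursors c1@1 c2@7 c3@7, authorship .......
After op 2 (insert('x')): buffer="nxndosztxx" (len 10), cursors c1@2 c2@10 c3@10, authorship .1......23
After op 3 (delete): buffer="nndoszt" (len 7), cursors c1@1 c2@7 c3@7, authorship .......
After op 4 (move_left): buffer="nndoszt" (len 7), cursors c1@0 c2@6 c3@6, authorship .......
After op 5 (move_right): buffer="nndoszt" (len 7), cursors c1@1 c2@7 c3@7, authorship .......
After op 6 (move_left): buffer="nndoszt" (len 7), cursors c1@0 c2@6 c3@6, authorship .......
After op 7 (add_cursor(4)): buffer="nndoszt" (len 7), cursors c1@0 c4@4 c2@6 c3@6, authorship .......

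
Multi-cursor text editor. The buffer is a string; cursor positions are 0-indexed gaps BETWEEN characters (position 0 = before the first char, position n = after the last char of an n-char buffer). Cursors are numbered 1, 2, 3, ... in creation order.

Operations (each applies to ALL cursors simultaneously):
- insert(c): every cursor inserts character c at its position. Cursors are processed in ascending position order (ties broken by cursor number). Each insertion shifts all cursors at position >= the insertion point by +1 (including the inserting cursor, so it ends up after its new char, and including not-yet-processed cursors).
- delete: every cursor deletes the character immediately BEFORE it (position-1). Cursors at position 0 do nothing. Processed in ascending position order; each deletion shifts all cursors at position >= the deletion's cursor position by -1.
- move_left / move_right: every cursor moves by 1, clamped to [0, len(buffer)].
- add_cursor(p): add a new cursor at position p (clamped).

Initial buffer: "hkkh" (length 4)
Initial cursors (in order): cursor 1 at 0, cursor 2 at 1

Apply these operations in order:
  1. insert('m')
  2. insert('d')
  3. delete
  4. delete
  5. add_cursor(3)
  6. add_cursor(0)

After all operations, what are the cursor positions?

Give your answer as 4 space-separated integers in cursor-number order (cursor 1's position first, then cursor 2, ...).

Answer: 0 1 3 0

Derivation:
After op 1 (insert('m')): buffer="mhmkkh" (len 6), cursors c1@1 c2@3, authorship 1.2...
After op 2 (insert('d')): buffer="mdhmdkkh" (len 8), cursors c1@2 c2@5, authorship 11.22...
After op 3 (delete): buffer="mhmkkh" (len 6), cursors c1@1 c2@3, authorship 1.2...
After op 4 (delete): buffer="hkkh" (len 4), cursors c1@0 c2@1, authorship ....
After op 5 (add_cursor(3)): buffer="hkkh" (len 4), cursors c1@0 c2@1 c3@3, authorship ....
After op 6 (add_cursor(0)): buffer="hkkh" (len 4), cursors c1@0 c4@0 c2@1 c3@3, authorship ....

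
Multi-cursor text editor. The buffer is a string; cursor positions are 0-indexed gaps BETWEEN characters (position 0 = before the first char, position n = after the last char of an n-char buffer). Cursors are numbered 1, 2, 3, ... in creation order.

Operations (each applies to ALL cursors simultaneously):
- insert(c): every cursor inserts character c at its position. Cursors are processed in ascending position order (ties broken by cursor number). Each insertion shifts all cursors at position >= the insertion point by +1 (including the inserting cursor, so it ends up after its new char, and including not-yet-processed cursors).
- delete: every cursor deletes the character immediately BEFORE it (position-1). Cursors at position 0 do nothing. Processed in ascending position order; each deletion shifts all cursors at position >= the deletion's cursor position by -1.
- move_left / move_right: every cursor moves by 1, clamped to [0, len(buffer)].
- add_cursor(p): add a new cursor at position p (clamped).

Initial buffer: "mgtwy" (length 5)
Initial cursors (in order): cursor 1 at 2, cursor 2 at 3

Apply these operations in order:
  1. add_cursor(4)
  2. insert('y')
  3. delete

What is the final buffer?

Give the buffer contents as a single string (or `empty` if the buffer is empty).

After op 1 (add_cursor(4)): buffer="mgtwy" (len 5), cursors c1@2 c2@3 c3@4, authorship .....
After op 2 (insert('y')): buffer="mgytywyy" (len 8), cursors c1@3 c2@5 c3@7, authorship ..1.2.3.
After op 3 (delete): buffer="mgtwy" (len 5), cursors c1@2 c2@3 c3@4, authorship .....

Answer: mgtwy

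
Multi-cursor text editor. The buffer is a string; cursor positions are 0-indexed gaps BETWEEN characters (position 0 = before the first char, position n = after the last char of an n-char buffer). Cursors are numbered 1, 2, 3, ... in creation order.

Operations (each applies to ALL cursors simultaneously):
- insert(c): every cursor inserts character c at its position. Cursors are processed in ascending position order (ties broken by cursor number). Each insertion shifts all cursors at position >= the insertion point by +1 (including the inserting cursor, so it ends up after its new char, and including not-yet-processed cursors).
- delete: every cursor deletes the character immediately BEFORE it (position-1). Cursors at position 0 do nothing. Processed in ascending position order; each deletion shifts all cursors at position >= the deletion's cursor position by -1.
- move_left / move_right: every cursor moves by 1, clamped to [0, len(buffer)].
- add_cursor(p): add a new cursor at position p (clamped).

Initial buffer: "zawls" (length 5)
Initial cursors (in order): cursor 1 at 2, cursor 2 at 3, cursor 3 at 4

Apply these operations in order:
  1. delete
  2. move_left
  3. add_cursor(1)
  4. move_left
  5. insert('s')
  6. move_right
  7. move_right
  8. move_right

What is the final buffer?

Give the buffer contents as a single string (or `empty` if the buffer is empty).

Answer: sssszs

Derivation:
After op 1 (delete): buffer="zs" (len 2), cursors c1@1 c2@1 c3@1, authorship ..
After op 2 (move_left): buffer="zs" (len 2), cursors c1@0 c2@0 c3@0, authorship ..
After op 3 (add_cursor(1)): buffer="zs" (len 2), cursors c1@0 c2@0 c3@0 c4@1, authorship ..
After op 4 (move_left): buffer="zs" (len 2), cursors c1@0 c2@0 c3@0 c4@0, authorship ..
After op 5 (insert('s')): buffer="sssszs" (len 6), cursors c1@4 c2@4 c3@4 c4@4, authorship 1234..
After op 6 (move_right): buffer="sssszs" (len 6), cursors c1@5 c2@5 c3@5 c4@5, authorship 1234..
After op 7 (move_right): buffer="sssszs" (len 6), cursors c1@6 c2@6 c3@6 c4@6, authorship 1234..
After op 8 (move_right): buffer="sssszs" (len 6), cursors c1@6 c2@6 c3@6 c4@6, authorship 1234..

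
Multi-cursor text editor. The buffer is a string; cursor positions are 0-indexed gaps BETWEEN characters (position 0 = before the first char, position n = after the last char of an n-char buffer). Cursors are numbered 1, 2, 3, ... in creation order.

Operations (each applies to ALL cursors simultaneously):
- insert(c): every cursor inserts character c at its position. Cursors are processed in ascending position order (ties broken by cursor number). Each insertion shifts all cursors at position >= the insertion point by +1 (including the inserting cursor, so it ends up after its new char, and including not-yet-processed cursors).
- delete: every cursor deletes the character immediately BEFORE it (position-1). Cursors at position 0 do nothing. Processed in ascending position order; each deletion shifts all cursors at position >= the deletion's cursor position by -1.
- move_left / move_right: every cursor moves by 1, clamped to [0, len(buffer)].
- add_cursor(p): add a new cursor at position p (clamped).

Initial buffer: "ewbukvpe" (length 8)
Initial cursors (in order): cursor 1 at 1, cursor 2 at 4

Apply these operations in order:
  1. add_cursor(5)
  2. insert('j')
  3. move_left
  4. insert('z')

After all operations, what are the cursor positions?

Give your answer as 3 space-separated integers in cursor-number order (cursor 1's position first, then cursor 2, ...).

After op 1 (add_cursor(5)): buffer="ewbukvpe" (len 8), cursors c1@1 c2@4 c3@5, authorship ........
After op 2 (insert('j')): buffer="ejwbujkjvpe" (len 11), cursors c1@2 c2@6 c3@8, authorship .1...2.3...
After op 3 (move_left): buffer="ejwbujkjvpe" (len 11), cursors c1@1 c2@5 c3@7, authorship .1...2.3...
After op 4 (insert('z')): buffer="ezjwbuzjkzjvpe" (len 14), cursors c1@2 c2@7 c3@10, authorship .11...22.33...

Answer: 2 7 10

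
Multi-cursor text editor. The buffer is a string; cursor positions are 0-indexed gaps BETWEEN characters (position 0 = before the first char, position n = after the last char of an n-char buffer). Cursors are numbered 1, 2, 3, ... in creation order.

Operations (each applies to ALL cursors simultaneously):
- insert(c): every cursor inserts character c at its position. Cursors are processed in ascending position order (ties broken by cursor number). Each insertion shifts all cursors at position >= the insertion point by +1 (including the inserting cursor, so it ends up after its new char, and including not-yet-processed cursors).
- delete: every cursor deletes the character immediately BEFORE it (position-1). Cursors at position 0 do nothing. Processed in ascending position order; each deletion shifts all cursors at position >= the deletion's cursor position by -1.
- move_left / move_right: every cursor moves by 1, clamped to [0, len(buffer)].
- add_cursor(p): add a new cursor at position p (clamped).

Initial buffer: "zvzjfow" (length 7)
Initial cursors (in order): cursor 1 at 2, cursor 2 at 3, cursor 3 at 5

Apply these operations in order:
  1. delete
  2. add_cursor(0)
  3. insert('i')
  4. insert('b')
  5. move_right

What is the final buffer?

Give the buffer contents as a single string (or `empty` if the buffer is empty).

Answer: ibziibbjibow

Derivation:
After op 1 (delete): buffer="zjow" (len 4), cursors c1@1 c2@1 c3@2, authorship ....
After op 2 (add_cursor(0)): buffer="zjow" (len 4), cursors c4@0 c1@1 c2@1 c3@2, authorship ....
After op 3 (insert('i')): buffer="iziijiow" (len 8), cursors c4@1 c1@4 c2@4 c3@6, authorship 4.12.3..
After op 4 (insert('b')): buffer="ibziibbjibow" (len 12), cursors c4@2 c1@7 c2@7 c3@10, authorship 44.1212.33..
After op 5 (move_right): buffer="ibziibbjibow" (len 12), cursors c4@3 c1@8 c2@8 c3@11, authorship 44.1212.33..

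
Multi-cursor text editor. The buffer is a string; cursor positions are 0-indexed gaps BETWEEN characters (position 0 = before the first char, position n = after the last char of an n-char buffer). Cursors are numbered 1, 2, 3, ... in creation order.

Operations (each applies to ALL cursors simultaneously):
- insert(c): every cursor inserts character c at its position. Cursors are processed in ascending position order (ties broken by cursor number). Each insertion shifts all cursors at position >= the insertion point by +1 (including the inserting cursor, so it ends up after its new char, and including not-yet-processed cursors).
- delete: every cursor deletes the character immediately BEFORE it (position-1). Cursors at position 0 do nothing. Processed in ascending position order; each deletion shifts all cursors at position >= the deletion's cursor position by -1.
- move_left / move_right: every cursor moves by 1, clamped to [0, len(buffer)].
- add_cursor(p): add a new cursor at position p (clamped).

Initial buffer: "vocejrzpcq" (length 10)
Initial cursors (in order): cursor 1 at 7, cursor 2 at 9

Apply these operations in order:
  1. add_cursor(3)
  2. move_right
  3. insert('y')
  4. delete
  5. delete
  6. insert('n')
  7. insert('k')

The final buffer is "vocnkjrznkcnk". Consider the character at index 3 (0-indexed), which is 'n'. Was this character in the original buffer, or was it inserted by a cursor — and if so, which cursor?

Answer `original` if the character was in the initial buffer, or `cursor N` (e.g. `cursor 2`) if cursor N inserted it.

Answer: cursor 3

Derivation:
After op 1 (add_cursor(3)): buffer="vocejrzpcq" (len 10), cursors c3@3 c1@7 c2@9, authorship ..........
After op 2 (move_right): buffer="vocejrzpcq" (len 10), cursors c3@4 c1@8 c2@10, authorship ..........
After op 3 (insert('y')): buffer="voceyjrzpycqy" (len 13), cursors c3@5 c1@10 c2@13, authorship ....3....1..2
After op 4 (delete): buffer="vocejrzpcq" (len 10), cursors c3@4 c1@8 c2@10, authorship ..........
After op 5 (delete): buffer="vocjrzc" (len 7), cursors c3@3 c1@6 c2@7, authorship .......
After op 6 (insert('n')): buffer="vocnjrzncn" (len 10), cursors c3@4 c1@8 c2@10, authorship ...3...1.2
After op 7 (insert('k')): buffer="vocnkjrznkcnk" (len 13), cursors c3@5 c1@10 c2@13, authorship ...33...11.22
Authorship (.=original, N=cursor N): . . . 3 3 . . . 1 1 . 2 2
Index 3: author = 3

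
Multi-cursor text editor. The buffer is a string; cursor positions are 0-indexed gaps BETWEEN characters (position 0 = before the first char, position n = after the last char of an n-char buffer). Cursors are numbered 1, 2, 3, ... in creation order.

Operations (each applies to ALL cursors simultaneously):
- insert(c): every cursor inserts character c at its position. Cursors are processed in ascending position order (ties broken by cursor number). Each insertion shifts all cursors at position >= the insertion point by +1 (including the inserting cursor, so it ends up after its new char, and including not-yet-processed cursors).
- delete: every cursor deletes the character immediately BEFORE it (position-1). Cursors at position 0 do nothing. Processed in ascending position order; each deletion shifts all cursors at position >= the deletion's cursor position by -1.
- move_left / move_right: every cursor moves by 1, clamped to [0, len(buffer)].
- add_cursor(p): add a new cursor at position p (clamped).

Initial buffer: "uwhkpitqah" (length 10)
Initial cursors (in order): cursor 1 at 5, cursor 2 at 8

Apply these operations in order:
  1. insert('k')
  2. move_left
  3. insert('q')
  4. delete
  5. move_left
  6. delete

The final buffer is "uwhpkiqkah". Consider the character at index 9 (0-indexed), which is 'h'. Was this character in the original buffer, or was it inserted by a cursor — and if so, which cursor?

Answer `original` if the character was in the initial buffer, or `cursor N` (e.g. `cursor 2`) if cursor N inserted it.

After op 1 (insert('k')): buffer="uwhkpkitqkah" (len 12), cursors c1@6 c2@10, authorship .....1...2..
After op 2 (move_left): buffer="uwhkpkitqkah" (len 12), cursors c1@5 c2@9, authorship .....1...2..
After op 3 (insert('q')): buffer="uwhkpqkitqqkah" (len 14), cursors c1@6 c2@11, authorship .....11...22..
After op 4 (delete): buffer="uwhkpkitqkah" (len 12), cursors c1@5 c2@9, authorship .....1...2..
After op 5 (move_left): buffer="uwhkpkitqkah" (len 12), cursors c1@4 c2@8, authorship .....1...2..
After op 6 (delete): buffer="uwhpkiqkah" (len 10), cursors c1@3 c2@6, authorship ....1..2..
Authorship (.=original, N=cursor N): . . . . 1 . . 2 . .
Index 9: author = original

Answer: original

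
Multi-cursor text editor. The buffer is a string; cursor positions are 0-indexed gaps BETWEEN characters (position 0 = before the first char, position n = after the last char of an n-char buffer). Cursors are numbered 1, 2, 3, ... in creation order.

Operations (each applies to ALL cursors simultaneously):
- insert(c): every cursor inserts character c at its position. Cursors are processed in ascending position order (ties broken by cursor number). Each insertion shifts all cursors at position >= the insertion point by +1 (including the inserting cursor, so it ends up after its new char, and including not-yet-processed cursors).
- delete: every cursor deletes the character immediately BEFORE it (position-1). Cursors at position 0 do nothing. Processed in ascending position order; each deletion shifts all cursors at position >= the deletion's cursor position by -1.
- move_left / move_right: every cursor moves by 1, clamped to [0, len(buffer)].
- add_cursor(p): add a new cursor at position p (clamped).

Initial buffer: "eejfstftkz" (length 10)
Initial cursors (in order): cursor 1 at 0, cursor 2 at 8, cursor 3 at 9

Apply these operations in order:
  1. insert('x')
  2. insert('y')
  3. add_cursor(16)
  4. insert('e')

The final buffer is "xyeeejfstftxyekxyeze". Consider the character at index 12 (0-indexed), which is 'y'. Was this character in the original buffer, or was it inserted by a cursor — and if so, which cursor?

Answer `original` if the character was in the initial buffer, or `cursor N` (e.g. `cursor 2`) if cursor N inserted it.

Answer: cursor 2

Derivation:
After op 1 (insert('x')): buffer="xeejfstftxkxz" (len 13), cursors c1@1 c2@10 c3@12, authorship 1........2.3.
After op 2 (insert('y')): buffer="xyeejfstftxykxyz" (len 16), cursors c1@2 c2@12 c3@15, authorship 11........22.33.
After op 3 (add_cursor(16)): buffer="xyeejfstftxykxyz" (len 16), cursors c1@2 c2@12 c3@15 c4@16, authorship 11........22.33.
After op 4 (insert('e')): buffer="xyeeejfstftxyekxyeze" (len 20), cursors c1@3 c2@14 c3@18 c4@20, authorship 111........222.333.4
Authorship (.=original, N=cursor N): 1 1 1 . . . . . . . . 2 2 2 . 3 3 3 . 4
Index 12: author = 2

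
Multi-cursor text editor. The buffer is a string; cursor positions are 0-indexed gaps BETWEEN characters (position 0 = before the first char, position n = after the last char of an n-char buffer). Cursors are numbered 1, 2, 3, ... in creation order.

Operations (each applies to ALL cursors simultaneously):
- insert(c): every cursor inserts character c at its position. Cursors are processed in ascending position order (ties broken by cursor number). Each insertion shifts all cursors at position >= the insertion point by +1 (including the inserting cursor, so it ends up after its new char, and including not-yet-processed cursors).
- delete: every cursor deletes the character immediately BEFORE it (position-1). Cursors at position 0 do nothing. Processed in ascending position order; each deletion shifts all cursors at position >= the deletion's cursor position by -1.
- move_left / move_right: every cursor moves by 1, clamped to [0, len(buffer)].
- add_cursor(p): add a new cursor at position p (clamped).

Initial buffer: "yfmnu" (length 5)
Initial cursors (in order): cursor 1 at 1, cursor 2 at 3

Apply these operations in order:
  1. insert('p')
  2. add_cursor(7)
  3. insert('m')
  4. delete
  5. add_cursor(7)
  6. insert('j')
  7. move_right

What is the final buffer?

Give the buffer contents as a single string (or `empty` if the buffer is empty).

After op 1 (insert('p')): buffer="ypfmpnu" (len 7), cursors c1@2 c2@5, authorship .1..2..
After op 2 (add_cursor(7)): buffer="ypfmpnu" (len 7), cursors c1@2 c2@5 c3@7, authorship .1..2..
After op 3 (insert('m')): buffer="ypmfmpmnum" (len 10), cursors c1@3 c2@7 c3@10, authorship .11..22..3
After op 4 (delete): buffer="ypfmpnu" (len 7), cursors c1@2 c2@5 c3@7, authorship .1..2..
After op 5 (add_cursor(7)): buffer="ypfmpnu" (len 7), cursors c1@2 c2@5 c3@7 c4@7, authorship .1..2..
After op 6 (insert('j')): buffer="ypjfmpjnujj" (len 11), cursors c1@3 c2@7 c3@11 c4@11, authorship .11..22..34
After op 7 (move_right): buffer="ypjfmpjnujj" (len 11), cursors c1@4 c2@8 c3@11 c4@11, authorship .11..22..34

Answer: ypjfmpjnujj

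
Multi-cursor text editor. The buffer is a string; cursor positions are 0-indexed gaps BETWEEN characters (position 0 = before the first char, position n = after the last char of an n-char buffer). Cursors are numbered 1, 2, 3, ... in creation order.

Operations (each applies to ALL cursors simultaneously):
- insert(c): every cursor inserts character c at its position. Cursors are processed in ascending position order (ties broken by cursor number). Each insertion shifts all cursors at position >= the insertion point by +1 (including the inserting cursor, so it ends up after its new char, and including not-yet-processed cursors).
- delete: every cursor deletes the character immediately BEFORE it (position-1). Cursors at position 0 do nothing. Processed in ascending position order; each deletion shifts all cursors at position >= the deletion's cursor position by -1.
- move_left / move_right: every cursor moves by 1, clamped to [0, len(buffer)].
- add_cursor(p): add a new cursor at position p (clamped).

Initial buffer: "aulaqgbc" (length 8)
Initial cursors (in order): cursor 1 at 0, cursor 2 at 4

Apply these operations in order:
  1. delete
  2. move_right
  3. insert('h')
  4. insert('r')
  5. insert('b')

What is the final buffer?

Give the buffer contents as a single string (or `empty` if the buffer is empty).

Answer: ahrbulqhrbgbc

Derivation:
After op 1 (delete): buffer="aulqgbc" (len 7), cursors c1@0 c2@3, authorship .......
After op 2 (move_right): buffer="aulqgbc" (len 7), cursors c1@1 c2@4, authorship .......
After op 3 (insert('h')): buffer="ahulqhgbc" (len 9), cursors c1@2 c2@6, authorship .1...2...
After op 4 (insert('r')): buffer="ahrulqhrgbc" (len 11), cursors c1@3 c2@8, authorship .11...22...
After op 5 (insert('b')): buffer="ahrbulqhrbgbc" (len 13), cursors c1@4 c2@10, authorship .111...222...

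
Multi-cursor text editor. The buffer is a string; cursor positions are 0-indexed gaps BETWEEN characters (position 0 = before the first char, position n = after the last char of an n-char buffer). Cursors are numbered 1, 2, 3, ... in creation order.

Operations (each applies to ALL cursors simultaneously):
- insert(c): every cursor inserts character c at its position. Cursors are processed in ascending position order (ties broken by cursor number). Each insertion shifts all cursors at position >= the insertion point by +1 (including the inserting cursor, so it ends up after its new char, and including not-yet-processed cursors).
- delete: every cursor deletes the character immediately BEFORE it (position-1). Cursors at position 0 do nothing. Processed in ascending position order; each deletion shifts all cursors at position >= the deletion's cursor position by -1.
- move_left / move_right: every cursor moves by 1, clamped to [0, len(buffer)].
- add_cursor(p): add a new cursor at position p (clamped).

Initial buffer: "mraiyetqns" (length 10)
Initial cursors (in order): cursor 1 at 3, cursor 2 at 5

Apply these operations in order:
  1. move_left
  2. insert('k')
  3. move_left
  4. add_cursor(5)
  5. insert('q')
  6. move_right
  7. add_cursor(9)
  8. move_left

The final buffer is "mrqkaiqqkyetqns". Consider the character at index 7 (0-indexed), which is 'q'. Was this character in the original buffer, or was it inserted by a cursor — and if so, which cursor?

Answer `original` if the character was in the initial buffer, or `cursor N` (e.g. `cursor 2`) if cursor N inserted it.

After op 1 (move_left): buffer="mraiyetqns" (len 10), cursors c1@2 c2@4, authorship ..........
After op 2 (insert('k')): buffer="mrkaikyetqns" (len 12), cursors c1@3 c2@6, authorship ..1..2......
After op 3 (move_left): buffer="mrkaikyetqns" (len 12), cursors c1@2 c2@5, authorship ..1..2......
After op 4 (add_cursor(5)): buffer="mrkaikyetqns" (len 12), cursors c1@2 c2@5 c3@5, authorship ..1..2......
After op 5 (insert('q')): buffer="mrqkaiqqkyetqns" (len 15), cursors c1@3 c2@8 c3@8, authorship ..11..232......
After op 6 (move_right): buffer="mrqkaiqqkyetqns" (len 15), cursors c1@4 c2@9 c3@9, authorship ..11..232......
After op 7 (add_cursor(9)): buffer="mrqkaiqqkyetqns" (len 15), cursors c1@4 c2@9 c3@9 c4@9, authorship ..11..232......
After op 8 (move_left): buffer="mrqkaiqqkyetqns" (len 15), cursors c1@3 c2@8 c3@8 c4@8, authorship ..11..232......
Authorship (.=original, N=cursor N): . . 1 1 . . 2 3 2 . . . . . .
Index 7: author = 3

Answer: cursor 3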